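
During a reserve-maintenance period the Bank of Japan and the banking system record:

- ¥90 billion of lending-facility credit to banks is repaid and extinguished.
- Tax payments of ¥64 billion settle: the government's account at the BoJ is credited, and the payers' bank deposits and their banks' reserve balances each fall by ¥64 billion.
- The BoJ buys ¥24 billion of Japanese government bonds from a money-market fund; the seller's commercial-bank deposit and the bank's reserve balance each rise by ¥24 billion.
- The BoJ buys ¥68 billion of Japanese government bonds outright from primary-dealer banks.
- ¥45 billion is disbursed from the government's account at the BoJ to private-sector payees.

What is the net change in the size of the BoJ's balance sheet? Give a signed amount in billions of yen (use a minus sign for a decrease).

+¥2 billion

Discount-window repayment ¥90 billion: a BoJ asset is shed → −¥90B.
Government account inflow ¥64 billion: only the composition of liabilities changes → 0.
Asset purchase (from non-banks) ¥24 billion: a BoJ asset is acquired → +¥24B.
OMO purchase (from banks) ¥68 billion: a BoJ asset is acquired → +¥68B.
Government spending ¥45 billion: only the composition of liabilities changes → 0.
Net: −90 + 0 + 24 + 68 + 0 = +¥2 billion.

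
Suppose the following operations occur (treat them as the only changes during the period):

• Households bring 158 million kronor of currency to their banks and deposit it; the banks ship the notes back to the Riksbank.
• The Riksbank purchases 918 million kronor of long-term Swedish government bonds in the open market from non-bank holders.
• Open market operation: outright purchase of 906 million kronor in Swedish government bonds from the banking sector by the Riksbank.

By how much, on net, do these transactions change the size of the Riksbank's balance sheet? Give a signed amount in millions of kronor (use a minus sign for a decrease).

+1824 million

Riksbank balance sheet:
  Assets:      Securities +1824M
  Liabilities: Bank reserves +1982M, Currency in circulation −158M
Change in total Riksbank assets = +1824 million.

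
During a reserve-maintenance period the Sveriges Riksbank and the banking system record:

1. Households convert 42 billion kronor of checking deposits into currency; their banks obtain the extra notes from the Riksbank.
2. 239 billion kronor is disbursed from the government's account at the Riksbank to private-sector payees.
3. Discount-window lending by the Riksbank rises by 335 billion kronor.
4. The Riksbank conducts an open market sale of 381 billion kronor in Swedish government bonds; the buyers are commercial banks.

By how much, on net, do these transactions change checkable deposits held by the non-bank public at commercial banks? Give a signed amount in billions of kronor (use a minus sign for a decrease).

+197 billion

Currency withdrawal 42 billion kronor: non-bank counterparties' bank balances fall → −42B.
Government spending 239 billion kronor: non-bank counterparties' bank balances rise → +239B.
Discount-window loan 335 billion kronor: the counterparty is a bank, so public deposits are unchanged → 0.
OMO sale (to banks) 381 billion kronor: the counterparty is a bank, so public deposits are unchanged → 0.
Net: −42 + 239 + 0 + 0 = +197 billion.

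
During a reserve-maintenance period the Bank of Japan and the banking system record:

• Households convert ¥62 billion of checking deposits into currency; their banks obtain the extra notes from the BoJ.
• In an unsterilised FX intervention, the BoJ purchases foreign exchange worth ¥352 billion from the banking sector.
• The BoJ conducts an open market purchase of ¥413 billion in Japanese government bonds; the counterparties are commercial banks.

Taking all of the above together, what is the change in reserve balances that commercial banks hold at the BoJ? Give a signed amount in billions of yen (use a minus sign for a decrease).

Currency withdrawal ¥62 billion: banks swap reserves for currency → −¥62B.
FX purchase ¥352 billion: the BoJ pays by crediting reserve accounts → +¥352B.
OMO purchase (from banks) ¥413 billion: the BoJ pays by crediting reserve accounts → +¥413B.
Net: −62 + 352 + 413 = +¥703 billion.

+¥703 billion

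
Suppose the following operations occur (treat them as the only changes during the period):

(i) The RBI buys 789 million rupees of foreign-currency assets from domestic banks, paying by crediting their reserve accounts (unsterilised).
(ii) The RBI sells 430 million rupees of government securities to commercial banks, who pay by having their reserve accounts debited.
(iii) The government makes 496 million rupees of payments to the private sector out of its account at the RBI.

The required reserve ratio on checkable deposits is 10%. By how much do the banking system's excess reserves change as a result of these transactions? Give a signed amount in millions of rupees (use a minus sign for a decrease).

FX purchase 789 million rupees: reserves +789M, deposits 0.
OMO sale (to banks) 430 million rupees: reserves −430M, deposits 0.
Government spending 496 million rupees: reserves +496M, deposits +496M.
Totals: Δreserves = +855M, Δdeposits = +496M.
Δrequired reserves = 10% × +496M = +49.6M.
Δexcess reserves = Δreserves − Δrequired = +855M − (+49.6M) = +805.4 million.

+805.4 million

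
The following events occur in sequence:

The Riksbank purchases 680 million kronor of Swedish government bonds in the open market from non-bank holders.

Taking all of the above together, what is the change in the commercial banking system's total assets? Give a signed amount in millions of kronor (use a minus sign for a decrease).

+680 million

Riksbank balance sheet:
  Assets:      Securities +680M
  Liabilities: Bank reserves +680M
Commercial banking system:
  Assets:      Reserves at CB +680M
  Liabilities: Checkable deposits +680M
Change in total bank assets = +680 million.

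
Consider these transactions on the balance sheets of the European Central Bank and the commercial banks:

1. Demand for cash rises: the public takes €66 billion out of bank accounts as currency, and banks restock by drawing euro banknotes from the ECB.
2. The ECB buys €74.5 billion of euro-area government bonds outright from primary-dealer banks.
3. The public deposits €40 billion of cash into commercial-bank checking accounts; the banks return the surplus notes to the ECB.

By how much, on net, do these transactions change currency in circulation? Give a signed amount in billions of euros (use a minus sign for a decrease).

ECB balance sheet:
  Assets:      Securities +€74.5B
  Liabilities: Bank reserves +€48.5B, Currency in circulation +€26B
Commercial banking system:
  Assets:      Reserves at CB +€48.5B, Securities −€74.5B
  Liabilities: Checkable deposits −€26B
So the change in currency in circulation is +€26 billion.

+€26 billion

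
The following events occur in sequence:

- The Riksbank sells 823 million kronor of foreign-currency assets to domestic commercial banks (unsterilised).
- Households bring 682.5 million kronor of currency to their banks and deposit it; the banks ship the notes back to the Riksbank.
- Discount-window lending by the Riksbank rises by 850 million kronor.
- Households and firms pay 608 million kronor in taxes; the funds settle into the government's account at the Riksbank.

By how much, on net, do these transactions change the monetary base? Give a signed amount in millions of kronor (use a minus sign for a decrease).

Riksbank balance sheet:
  Assets:      Loans to banks +850M, Foreign assets −823M
  Liabilities: Bank reserves +101.5M, Currency in circulation −682.5M, Government deposits +608M
Monetary base = currency + reserves: −682.5M + (+101.5M) = -581 million.

-581 million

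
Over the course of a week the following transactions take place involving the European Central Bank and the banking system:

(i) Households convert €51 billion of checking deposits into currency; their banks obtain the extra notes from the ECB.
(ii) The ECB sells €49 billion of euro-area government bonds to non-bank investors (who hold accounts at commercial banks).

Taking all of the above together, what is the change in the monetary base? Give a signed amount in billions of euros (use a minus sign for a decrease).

-€49 billion

Currency withdrawal €51 billion: just a shift between currency and reserves — both are base money → 0.
Asset sale (to non-banks) €49 billion: ECB balance sheet contracts → −€49B.
Net: 0 − 49 = -€49 billion.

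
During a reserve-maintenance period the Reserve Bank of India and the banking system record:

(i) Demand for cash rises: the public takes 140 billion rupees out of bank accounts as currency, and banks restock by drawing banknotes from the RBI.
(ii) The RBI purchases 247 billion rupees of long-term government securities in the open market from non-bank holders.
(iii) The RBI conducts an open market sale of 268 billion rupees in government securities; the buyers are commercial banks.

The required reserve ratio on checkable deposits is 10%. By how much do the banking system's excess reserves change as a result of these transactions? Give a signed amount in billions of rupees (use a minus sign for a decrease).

-171.7 billion

Currency withdrawal 140 billion rupees: reserves −140B, deposits −140B.
Asset purchase (from non-banks) 247 billion rupees: reserves +247B, deposits +247B.
OMO sale (to banks) 268 billion rupees: reserves −268B, deposits 0.
Totals: Δreserves = −161B, Δdeposits = +107B.
Δrequired reserves = 10% × +107B = +10.7B.
Δexcess reserves = Δreserves − Δrequired = −161B − (+10.7B) = -171.7 billion.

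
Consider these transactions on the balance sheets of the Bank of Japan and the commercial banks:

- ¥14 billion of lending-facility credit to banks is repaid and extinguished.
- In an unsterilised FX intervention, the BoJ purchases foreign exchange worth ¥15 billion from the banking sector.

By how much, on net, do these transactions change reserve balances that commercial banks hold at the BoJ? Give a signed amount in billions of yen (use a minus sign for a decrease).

+¥1 billion

BoJ balance sheet:
  Assets:      Loans to banks −¥14B, Foreign assets +¥15B
  Liabilities: Bank reserves +¥1B
So the change in reserve balances that commercial banks hold at the BoJ is +¥1 billion.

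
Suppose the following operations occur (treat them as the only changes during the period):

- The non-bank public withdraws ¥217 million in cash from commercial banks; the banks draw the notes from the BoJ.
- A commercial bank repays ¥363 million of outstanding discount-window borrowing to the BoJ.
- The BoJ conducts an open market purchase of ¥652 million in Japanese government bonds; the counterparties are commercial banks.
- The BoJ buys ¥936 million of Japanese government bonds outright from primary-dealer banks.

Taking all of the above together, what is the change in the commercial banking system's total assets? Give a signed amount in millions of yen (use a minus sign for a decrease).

BoJ balance sheet:
  Assets:      Securities +¥1588M, Loans to banks −¥363M
  Liabilities: Bank reserves +¥1008M, Currency in circulation +¥217M
Commercial banking system:
  Assets:      Reserves at CB +¥1008M, Securities −¥1588M
  Liabilities: Checkable deposits −¥217M, Borrowings from CB −¥363M
Change in total bank assets = -¥580 million.

-¥580 million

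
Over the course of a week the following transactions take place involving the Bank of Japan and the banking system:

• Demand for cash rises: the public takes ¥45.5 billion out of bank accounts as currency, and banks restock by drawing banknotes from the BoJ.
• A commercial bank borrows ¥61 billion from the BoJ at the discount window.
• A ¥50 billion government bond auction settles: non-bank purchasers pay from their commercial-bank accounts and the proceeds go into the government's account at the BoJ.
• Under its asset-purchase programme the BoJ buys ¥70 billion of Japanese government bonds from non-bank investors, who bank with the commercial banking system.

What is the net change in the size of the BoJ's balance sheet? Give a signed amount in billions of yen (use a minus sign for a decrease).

Currency withdrawal ¥45.5 billion: only the composition of liabilities changes → 0.
Discount-window loan ¥61 billion: a BoJ asset is acquired → +¥61B.
Government account inflow ¥50 billion: only the composition of liabilities changes → 0.
Asset purchase (from non-banks) ¥70 billion: a BoJ asset is acquired → +¥70B.
Net: 0 + 61 + 0 + 70 = +¥131 billion.

+¥131 billion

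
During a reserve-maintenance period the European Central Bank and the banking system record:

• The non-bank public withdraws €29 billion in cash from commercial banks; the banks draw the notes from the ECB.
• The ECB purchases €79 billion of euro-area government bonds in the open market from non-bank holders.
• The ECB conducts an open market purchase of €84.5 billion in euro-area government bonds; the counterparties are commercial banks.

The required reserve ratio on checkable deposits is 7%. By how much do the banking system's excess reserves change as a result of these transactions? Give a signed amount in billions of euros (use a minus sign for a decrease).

+€131 billion

Currency withdrawal €29 billion: reserves −€29B, deposits −€29B.
Asset purchase (from non-banks) €79 billion: reserves +€79B, deposits +€79B.
OMO purchase (from banks) €84.5 billion: reserves +€84.5B, deposits 0.
Totals: Δreserves = +€134.5B, Δdeposits = +€50B.
Δrequired reserves = 7% × +€50B = +€3.5B.
Δexcess reserves = Δreserves − Δrequired = +€134.5B − (+€3.5B) = +€131 billion.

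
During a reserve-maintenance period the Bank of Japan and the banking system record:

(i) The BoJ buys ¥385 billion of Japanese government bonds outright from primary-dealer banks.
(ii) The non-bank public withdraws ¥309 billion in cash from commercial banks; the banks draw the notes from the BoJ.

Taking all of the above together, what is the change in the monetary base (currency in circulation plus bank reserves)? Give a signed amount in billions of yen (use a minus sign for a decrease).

+¥385 billion

BoJ balance sheet:
  Assets:      Securities +¥385B
  Liabilities: Bank reserves +¥76B, Currency in circulation +¥309B
Commercial banking system:
  Assets:      Reserves at CB +¥76B, Securities −¥385B
  Liabilities: Checkable deposits −¥309B
Monetary base = currency + reserves: +¥309B + (+¥76B) = +¥385 billion.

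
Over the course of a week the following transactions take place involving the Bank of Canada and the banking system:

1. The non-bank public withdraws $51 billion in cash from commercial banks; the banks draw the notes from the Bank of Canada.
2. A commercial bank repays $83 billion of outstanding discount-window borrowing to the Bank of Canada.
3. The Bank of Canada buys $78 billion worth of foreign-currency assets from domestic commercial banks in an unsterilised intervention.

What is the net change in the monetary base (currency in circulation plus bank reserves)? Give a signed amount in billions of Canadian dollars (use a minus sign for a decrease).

-$5 billion

Bank of Canada balance sheet:
  Assets:      Loans to banks −$83B, Foreign assets +$78B
  Liabilities: Bank reserves −$56B, Currency in circulation +$51B
Commercial banking system:
  Assets:      Reserves at CB −$56B, Foreign assets −$78B
  Liabilities: Checkable deposits −$51B, Borrowings from CB −$83B
Monetary base = currency + reserves: +$51B + (−$56B) = -$5 billion.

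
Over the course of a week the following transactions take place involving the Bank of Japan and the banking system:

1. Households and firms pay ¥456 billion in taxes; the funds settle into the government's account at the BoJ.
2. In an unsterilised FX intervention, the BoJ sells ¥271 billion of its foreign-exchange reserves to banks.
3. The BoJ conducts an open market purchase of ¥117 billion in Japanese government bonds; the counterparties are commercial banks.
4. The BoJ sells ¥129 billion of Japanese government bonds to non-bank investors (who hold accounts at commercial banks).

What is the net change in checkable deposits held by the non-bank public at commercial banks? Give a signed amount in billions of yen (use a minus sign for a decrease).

BoJ balance sheet:
  Assets:      Securities −¥12B, Foreign assets −¥271B
  Liabilities: Bank reserves −¥739B, Government deposits +¥456B
Commercial banking system:
  Assets:      Reserves at CB −¥739B, Securities −¥117B, Foreign assets +¥271B
  Liabilities: Checkable deposits −¥585B
So the change in checkable deposits held by the non-bank public at commercial banks is -¥585 billion.

-¥585 billion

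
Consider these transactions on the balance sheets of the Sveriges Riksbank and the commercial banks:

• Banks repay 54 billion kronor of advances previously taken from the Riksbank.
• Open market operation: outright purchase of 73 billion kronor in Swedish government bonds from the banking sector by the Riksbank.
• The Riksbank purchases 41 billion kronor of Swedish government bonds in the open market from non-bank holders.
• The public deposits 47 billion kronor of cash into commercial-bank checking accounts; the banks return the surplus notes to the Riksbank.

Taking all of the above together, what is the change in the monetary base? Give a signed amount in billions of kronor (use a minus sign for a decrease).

+60 billion

Discount-window repayment 54 billion kronor: Riksbank balance sheet contracts → −54B.
OMO purchase (from banks) 73 billion kronor: Riksbank balance sheet expands → +73B.
Asset purchase (from non-banks) 41 billion kronor: Riksbank balance sheet expands → +41B.
Currency deposit 47 billion kronor: just a shift between currency and reserves — both are base money → 0.
Net: −54 + 73 + 41 + 0 = +60 billion.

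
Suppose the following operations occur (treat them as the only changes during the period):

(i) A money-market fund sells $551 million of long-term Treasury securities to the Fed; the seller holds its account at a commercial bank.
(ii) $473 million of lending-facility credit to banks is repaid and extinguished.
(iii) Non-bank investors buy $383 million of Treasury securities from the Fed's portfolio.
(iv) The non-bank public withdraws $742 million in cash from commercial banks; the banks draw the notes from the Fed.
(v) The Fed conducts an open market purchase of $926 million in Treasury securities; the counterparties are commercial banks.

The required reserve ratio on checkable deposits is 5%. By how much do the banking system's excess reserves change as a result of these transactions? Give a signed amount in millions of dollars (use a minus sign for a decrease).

Asset purchase (from non-banks) $551 million: reserves +$551M, deposits +$551M.
Discount-window repayment $473 million: reserves −$473M, deposits 0.
Asset sale (to non-banks) $383 million: reserves −$383M, deposits −$383M.
Currency withdrawal $742 million: reserves −$742M, deposits −$742M.
OMO purchase (from banks) $926 million: reserves +$926M, deposits 0.
Totals: Δreserves = −$121M, Δdeposits = −$574M.
Δrequired reserves = 5% × −$574M = −$28.7M.
Δexcess reserves = Δreserves − Δrequired = −$121M − (−$28.7M) = -$92.3 million.

-$92.3 million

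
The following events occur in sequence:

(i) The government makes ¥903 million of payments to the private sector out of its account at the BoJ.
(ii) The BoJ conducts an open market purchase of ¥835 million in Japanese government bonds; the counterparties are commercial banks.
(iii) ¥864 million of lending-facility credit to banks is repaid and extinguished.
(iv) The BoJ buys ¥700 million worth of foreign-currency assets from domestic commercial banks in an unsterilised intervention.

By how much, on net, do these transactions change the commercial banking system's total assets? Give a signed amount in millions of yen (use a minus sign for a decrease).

Government spending ¥903 million: bank balance sheets expand → +¥903M.
OMO purchase (from banks) ¥835 million: just an asset swap on bank balance sheets → 0.
Discount-window repayment ¥864 million: bank balance sheets shrink → −¥864M.
FX purchase ¥700 million: just an asset swap on bank balance sheets → 0.
Net: 903 + 0 − 864 + 0 = +¥39 million.

+¥39 million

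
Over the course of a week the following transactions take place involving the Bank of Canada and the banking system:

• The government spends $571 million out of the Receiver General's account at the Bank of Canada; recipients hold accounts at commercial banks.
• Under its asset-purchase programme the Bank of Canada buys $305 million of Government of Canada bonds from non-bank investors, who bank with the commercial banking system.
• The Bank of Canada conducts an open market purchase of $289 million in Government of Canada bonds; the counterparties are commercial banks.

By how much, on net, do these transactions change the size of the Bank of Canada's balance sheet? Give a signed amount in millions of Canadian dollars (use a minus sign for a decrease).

Government spending $571 million: only the composition of liabilities changes → 0.
Asset purchase (from non-banks) $305 million: a Bank of Canada asset is acquired → +$305M.
OMO purchase (from banks) $289 million: a Bank of Canada asset is acquired → +$289M.
Net: 0 + 305 + 289 = +$594 million.

+$594 million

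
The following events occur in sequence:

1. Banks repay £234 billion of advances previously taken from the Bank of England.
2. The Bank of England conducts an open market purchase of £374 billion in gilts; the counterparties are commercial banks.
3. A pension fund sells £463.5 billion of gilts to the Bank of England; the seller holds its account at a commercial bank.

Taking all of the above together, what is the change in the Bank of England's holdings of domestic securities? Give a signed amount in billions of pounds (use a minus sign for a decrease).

Bank of England balance sheet:
  Assets:      Securities +£837.5B, Loans to banks −£234B
  Liabilities: Bank reserves +£603.5B
Commercial banking system:
  Assets:      Reserves at CB +£603.5B, Securities −£374B
  Liabilities: Checkable deposits +£463.5B, Borrowings from CB −£234B
So the change in the Bank of England's holdings of domestic securities is +£837.5 billion.

+£837.5 billion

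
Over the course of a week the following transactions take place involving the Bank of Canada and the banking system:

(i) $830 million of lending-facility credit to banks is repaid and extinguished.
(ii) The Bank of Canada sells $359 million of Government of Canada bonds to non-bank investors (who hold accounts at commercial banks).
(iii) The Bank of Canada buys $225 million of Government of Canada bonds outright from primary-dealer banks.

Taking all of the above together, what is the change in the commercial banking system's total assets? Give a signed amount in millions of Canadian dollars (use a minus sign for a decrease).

-$1189 million

Bank of Canada balance sheet:
  Assets:      Securities −$134M, Loans to banks −$830M
  Liabilities: Bank reserves −$964M
Commercial banking system:
  Assets:      Reserves at CB −$964M, Securities −$225M
  Liabilities: Checkable deposits −$359M, Borrowings from CB −$830M
Change in total bank assets = -$1189 million.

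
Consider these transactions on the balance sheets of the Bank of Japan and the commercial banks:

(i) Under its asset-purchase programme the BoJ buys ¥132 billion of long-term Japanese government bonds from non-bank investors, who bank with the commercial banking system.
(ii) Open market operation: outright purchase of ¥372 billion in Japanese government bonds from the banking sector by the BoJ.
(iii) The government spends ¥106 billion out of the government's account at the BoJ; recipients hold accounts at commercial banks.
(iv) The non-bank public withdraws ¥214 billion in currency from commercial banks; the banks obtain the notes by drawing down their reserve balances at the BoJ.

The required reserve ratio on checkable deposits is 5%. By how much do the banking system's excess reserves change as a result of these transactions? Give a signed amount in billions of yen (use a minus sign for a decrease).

Asset purchase (from non-banks) ¥132 billion: reserves +¥132B, deposits +¥132B.
OMO purchase (from banks) ¥372 billion: reserves +¥372B, deposits 0.
Government spending ¥106 billion: reserves +¥106B, deposits +¥106B.
Currency withdrawal ¥214 billion: reserves −¥214B, deposits −¥214B.
Totals: Δreserves = +¥396B, Δdeposits = +¥24B.
Δrequired reserves = 5% × +¥24B = +¥1.2B.
Δexcess reserves = Δreserves − Δrequired = +¥396B − (+¥1.2B) = +¥394.8 billion.

+¥394.8 billion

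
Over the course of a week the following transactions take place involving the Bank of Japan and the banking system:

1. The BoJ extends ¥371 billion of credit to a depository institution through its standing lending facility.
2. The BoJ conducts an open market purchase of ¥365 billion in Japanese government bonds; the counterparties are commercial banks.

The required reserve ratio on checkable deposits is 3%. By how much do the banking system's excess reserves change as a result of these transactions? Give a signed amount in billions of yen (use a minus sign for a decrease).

+¥736 billion

Discount-window loan ¥371 billion: reserves +¥371B, deposits 0.
OMO purchase (from banks) ¥365 billion: reserves +¥365B, deposits 0.
Totals: Δreserves = +¥736B, Δdeposits = 0.
Δrequired reserves = 3% × 0 = 0.
Δexcess reserves = Δreserves − Δrequired = +¥736B − (0) = +¥736 billion.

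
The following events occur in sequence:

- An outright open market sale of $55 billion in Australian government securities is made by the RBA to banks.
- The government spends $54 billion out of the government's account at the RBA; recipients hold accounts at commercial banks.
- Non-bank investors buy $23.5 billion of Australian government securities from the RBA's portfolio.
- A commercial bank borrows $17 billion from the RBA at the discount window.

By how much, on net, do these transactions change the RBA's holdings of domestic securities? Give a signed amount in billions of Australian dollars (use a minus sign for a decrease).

OMO sale (to banks) $55 billion: securities removed from the RBA's portfolio → −$55B.
Government spending $54 billion: the RBA's securities portfolio is untouched → 0.
Asset sale (to non-banks) $23.5 billion: securities removed from the RBA's portfolio → −$23.5B.
Discount-window loan $17 billion: the RBA's securities portfolio is untouched → 0.
Net: −55 + 0 − 23.5 + 0 = -$78.5 billion.

-$78.5 billion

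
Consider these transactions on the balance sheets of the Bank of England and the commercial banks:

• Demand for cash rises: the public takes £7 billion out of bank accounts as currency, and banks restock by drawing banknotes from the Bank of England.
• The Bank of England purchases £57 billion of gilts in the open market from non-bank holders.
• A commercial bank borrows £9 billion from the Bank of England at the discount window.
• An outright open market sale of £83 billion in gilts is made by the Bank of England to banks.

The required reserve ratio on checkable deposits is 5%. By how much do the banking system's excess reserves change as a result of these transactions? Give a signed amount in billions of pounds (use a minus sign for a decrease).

Currency withdrawal £7 billion: reserves −£7B, deposits −£7B.
Asset purchase (from non-banks) £57 billion: reserves +£57B, deposits +£57B.
Discount-window loan £9 billion: reserves +£9B, deposits 0.
OMO sale (to banks) £83 billion: reserves −£83B, deposits 0.
Totals: Δreserves = −£24B, Δdeposits = +£50B.
Δrequired reserves = 5% × +£50B = +£2.5B.
Δexcess reserves = Δreserves − Δrequired = −£24B − (+£2.5B) = -£26.5 billion.

-£26.5 billion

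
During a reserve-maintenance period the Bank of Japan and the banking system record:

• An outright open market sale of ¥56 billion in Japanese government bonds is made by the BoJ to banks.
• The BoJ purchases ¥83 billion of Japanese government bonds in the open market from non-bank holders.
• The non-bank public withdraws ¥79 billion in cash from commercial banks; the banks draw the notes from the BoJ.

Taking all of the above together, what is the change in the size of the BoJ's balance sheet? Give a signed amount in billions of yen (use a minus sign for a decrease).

BoJ balance sheet:
  Assets:      Securities +¥27B
  Liabilities: Bank reserves −¥52B, Currency in circulation +¥79B
Change in total BoJ assets = +¥27 billion.

+¥27 billion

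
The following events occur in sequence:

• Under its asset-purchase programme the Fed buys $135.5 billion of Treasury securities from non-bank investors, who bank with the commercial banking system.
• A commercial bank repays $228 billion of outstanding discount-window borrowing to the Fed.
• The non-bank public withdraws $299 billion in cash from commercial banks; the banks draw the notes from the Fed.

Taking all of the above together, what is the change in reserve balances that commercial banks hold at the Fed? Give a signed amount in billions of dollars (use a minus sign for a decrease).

-$391.5 billion

Fed balance sheet:
  Assets:      Securities +$135.5B, Loans to banks −$228B
  Liabilities: Bank reserves −$391.5B, Currency in circulation +$299B
So the change in reserve balances that commercial banks hold at the Fed is -$391.5 billion.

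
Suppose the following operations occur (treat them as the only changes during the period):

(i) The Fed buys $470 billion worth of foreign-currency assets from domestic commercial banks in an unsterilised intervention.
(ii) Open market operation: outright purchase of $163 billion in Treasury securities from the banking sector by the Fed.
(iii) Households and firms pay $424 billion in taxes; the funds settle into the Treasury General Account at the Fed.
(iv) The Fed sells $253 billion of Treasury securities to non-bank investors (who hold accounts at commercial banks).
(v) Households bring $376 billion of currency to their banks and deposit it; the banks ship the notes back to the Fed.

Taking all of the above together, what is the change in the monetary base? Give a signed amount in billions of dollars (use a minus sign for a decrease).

Fed balance sheet:
  Assets:      Securities −$90B, Foreign assets +$470B
  Liabilities: Bank reserves +$332B, Currency in circulation −$376B, Government deposits +$424B
Monetary base = currency + reserves: −$376B + (+$332B) = -$44 billion.

-$44 billion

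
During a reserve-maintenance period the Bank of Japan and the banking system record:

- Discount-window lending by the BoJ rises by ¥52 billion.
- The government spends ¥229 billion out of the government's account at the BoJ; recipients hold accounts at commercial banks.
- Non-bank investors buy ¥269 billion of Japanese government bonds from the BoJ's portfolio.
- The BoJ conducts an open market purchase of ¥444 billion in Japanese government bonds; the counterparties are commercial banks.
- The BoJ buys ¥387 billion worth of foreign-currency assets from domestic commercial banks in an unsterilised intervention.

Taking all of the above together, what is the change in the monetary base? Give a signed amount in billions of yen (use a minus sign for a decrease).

Discount-window loan ¥52 billion: BoJ balance sheet expands → +¥52B.
Government spending ¥229 billion: a non-base liability converts back to reserves → +¥229B.
Asset sale (to non-banks) ¥269 billion: BoJ balance sheet contracts → −¥269B.
OMO purchase (from banks) ¥444 billion: BoJ balance sheet expands → +¥444B.
FX purchase ¥387 billion: BoJ balance sheet expands → +¥387B.
Net: 52 + 229 − 269 + 444 + 387 = +¥843 billion.

+¥843 billion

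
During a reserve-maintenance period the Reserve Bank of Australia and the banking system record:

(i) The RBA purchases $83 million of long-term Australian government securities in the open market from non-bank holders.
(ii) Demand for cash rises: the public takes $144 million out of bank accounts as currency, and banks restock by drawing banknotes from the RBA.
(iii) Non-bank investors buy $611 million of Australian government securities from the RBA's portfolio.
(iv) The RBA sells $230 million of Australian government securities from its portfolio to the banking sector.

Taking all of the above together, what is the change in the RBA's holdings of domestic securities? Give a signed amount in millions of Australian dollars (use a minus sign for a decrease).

-$758 million

Asset purchase (from non-banks) $83 million: securities added to the RBA's portfolio → +$83M.
Currency withdrawal $144 million: the RBA's securities portfolio is untouched → 0.
Asset sale (to non-banks) $611 million: securities removed from the RBA's portfolio → −$611M.
OMO sale (to banks) $230 million: securities removed from the RBA's portfolio → −$230M.
Net: 83 + 0 − 611 − 230 = -$758 million.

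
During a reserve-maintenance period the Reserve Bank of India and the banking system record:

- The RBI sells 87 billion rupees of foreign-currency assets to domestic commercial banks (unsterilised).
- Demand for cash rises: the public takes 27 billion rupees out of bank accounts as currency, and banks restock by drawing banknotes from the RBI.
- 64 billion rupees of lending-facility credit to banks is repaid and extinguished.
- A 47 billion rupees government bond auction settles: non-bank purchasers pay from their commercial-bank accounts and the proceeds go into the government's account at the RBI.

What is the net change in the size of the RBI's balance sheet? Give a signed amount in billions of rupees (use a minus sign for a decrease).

-151 billion

FX sale 87 billion rupees: an RBI asset is shed → −87B.
Currency withdrawal 27 billion rupees: only the composition of liabilities changes → 0.
Discount-window repayment 64 billion rupees: an RBI asset is shed → −64B.
Government account inflow 47 billion rupees: only the composition of liabilities changes → 0.
Net: −87 + 0 − 64 + 0 = -151 billion.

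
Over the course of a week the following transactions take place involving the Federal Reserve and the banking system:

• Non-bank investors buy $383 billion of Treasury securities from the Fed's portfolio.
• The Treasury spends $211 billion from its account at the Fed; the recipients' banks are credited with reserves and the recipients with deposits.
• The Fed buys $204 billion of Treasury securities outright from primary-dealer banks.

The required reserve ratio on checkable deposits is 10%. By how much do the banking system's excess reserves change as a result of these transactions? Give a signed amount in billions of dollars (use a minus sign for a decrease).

Asset sale (to non-banks) $383 billion: reserves −$383B, deposits −$383B.
Government spending $211 billion: reserves +$211B, deposits +$211B.
OMO purchase (from banks) $204 billion: reserves +$204B, deposits 0.
Totals: Δreserves = +$32B, Δdeposits = −$172B.
Δrequired reserves = 10% × −$172B = −$17.2B.
Δexcess reserves = Δreserves − Δrequired = +$32B − (−$17.2B) = +$49.2 billion.

+$49.2 billion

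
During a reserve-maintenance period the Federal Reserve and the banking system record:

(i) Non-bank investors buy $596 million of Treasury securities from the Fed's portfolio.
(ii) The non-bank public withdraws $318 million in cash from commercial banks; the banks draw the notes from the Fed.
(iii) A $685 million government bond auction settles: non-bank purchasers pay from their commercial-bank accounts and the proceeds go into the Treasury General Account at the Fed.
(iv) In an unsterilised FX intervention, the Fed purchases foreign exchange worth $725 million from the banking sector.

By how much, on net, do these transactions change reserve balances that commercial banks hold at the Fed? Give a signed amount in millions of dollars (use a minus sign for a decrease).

Fed balance sheet:
  Assets:      Securities −$596M, Foreign assets +$725M
  Liabilities: Bank reserves −$874M, Currency in circulation +$318M, Government deposits +$685M
Commercial banking system:
  Assets:      Reserves at CB −$874M, Foreign assets −$725M
  Liabilities: Checkable deposits −$1599M
So the change in reserve balances that commercial banks hold at the Fed is -$874 million.

-$874 million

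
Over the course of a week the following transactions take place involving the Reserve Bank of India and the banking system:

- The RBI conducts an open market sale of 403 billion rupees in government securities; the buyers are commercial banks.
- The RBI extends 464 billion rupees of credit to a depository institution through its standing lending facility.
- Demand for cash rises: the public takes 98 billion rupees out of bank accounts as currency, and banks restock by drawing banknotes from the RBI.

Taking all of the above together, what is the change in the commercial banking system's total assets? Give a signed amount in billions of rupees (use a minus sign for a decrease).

+366 billion

RBI balance sheet:
  Assets:      Securities −403B, Loans to banks +464B
  Liabilities: Bank reserves −37B, Currency in circulation +98B
Commercial banking system:
  Assets:      Reserves at CB −37B, Securities +403B
  Liabilities: Checkable deposits −98B, Borrowings from CB +464B
Change in total bank assets = +366 billion.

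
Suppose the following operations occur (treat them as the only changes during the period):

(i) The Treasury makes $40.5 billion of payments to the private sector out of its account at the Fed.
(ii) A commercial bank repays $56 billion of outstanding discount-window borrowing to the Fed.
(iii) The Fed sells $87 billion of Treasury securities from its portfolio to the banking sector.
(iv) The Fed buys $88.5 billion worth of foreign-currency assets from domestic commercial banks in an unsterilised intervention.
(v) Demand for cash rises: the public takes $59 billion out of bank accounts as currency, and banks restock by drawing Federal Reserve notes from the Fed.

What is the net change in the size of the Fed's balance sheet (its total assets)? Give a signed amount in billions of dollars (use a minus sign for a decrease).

Government spending $40.5 billion: only the composition of liabilities changes → 0.
Discount-window repayment $56 billion: a Fed asset is shed → −$56B.
OMO sale (to banks) $87 billion: a Fed asset is shed → −$87B.
FX purchase $88.5 billion: a Fed asset is acquired → +$88.5B.
Currency withdrawal $59 billion: only the composition of liabilities changes → 0.
Net: 0 − 56 − 87 + 88.5 + 0 = -$54.5 billion.

-$54.5 billion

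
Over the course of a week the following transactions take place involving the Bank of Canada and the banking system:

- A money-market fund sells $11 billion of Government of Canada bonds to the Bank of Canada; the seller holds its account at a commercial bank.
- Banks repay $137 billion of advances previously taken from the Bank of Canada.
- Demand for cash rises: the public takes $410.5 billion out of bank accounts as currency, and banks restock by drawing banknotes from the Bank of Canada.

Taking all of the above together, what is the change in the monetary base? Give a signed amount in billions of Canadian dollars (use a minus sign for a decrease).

-$126 billion

Bank of Canada balance sheet:
  Assets:      Securities +$11B, Loans to banks −$137B
  Liabilities: Bank reserves −$536.5B, Currency in circulation +$410.5B
Monetary base = currency + reserves: +$410.5B + (−$536.5B) = -$126 billion.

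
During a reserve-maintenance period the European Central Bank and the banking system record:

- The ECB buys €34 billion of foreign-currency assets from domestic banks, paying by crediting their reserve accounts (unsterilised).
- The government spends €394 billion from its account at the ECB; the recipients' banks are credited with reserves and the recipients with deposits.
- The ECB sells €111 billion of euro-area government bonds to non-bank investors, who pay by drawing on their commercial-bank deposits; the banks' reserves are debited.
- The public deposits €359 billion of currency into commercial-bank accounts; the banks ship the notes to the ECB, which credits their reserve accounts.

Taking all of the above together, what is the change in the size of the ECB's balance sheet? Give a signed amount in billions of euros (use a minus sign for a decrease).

-€77 billion

FX purchase €34 billion: an ECB asset is acquired → +€34B.
Government spending €394 billion: only the composition of liabilities changes → 0.
Asset sale (to non-banks) €111 billion: an ECB asset is shed → −€111B.
Currency deposit €359 billion: only the composition of liabilities changes → 0.
Net: 34 + 0 − 111 + 0 = -€77 billion.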